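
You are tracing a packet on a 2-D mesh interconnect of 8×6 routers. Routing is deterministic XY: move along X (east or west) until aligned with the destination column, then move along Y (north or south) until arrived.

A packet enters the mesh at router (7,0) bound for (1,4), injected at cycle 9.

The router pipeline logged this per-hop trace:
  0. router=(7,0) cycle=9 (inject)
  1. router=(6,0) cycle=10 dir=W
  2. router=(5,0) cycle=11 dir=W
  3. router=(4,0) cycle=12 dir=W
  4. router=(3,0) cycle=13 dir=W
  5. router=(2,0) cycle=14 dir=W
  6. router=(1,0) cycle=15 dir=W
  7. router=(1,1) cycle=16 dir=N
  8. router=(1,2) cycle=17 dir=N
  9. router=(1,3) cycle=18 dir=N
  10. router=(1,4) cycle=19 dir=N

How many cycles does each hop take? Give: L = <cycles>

L = 1

cyc[1] − cyc[0] = 10 − 9 = 1.
One hop costs L cycles, so L = 1.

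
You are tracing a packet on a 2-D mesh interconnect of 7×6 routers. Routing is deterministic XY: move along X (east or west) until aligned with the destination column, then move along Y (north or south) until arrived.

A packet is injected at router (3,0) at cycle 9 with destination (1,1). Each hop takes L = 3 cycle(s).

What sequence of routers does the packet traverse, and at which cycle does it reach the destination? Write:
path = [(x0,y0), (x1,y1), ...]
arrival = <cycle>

t=9: at (3,0)
t=12: at (2,0) after W
t=15: at (1,0) after W
t=18: at (1,1) after N

path = [(3,0), (2,0), (1,0), (1,1)]
arrival = 18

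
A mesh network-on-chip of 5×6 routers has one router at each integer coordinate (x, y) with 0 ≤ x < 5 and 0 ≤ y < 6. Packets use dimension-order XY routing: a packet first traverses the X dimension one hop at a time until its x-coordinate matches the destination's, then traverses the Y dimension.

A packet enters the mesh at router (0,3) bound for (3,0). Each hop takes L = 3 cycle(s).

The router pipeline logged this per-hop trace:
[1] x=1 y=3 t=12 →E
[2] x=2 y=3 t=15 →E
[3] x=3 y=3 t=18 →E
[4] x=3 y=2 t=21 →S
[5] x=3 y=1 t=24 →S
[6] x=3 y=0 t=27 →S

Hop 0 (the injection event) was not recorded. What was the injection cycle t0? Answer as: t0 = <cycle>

t0 = 9

Hop 1 reached at cycle 12; hop k is at t0 + k·L.
t0 = cyc[1] − L = 12 − 3 = 9.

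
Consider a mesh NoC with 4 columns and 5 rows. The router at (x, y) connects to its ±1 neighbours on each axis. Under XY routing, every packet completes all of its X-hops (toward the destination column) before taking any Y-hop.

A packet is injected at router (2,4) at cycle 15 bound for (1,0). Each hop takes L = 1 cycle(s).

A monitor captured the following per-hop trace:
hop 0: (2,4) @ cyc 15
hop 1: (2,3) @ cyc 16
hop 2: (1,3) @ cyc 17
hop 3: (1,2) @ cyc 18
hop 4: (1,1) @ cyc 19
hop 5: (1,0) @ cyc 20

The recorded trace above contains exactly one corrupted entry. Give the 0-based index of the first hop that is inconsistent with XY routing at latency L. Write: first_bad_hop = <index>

  1: Δx=+0 Δy=-1 Δt=1 [BAD: Y-move but x=2≠1]

first_bad_hop = 1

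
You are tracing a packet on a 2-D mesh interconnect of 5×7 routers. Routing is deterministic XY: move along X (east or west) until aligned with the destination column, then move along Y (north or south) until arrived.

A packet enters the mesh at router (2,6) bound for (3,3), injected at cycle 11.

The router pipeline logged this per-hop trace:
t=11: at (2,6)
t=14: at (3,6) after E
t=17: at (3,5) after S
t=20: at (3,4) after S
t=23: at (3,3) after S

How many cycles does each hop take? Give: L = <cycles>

Between hops 0 and 1 the cycle counter advances 14 − 11 = 3.
That increment is L by definition: L = 3.

L = 3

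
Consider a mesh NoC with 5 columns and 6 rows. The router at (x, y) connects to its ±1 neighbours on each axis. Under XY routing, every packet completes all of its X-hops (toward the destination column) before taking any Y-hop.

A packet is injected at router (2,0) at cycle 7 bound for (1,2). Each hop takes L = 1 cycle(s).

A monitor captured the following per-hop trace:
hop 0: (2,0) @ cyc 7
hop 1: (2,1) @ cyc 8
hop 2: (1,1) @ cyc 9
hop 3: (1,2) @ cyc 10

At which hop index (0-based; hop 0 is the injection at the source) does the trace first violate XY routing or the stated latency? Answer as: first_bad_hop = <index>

check 1→ d=(0,1) cyc+1: BAD: Y-move but x=2≠1

first_bad_hop = 1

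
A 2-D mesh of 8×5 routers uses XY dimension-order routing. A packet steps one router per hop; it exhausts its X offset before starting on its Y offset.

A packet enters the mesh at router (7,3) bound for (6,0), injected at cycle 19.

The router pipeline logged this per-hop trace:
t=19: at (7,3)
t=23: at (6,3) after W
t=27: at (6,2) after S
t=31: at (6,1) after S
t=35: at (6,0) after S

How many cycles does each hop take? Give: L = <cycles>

From hop 0 (19) to hop 1 (23): +4 cycles.
Per-hop latency L = Δcyc = 4.

L = 4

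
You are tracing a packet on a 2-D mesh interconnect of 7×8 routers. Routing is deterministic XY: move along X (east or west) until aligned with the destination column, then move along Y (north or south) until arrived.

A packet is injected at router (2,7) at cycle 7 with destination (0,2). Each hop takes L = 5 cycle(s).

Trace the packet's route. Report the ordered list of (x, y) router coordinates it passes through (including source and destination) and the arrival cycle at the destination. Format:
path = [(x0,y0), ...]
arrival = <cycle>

src (2,7)  cyc=7
W→(1,7)  cyc=12
W→(0,7)  cyc=17
S→(0,6)  cyc=22
S→(0,5)  cyc=27
S→(0,4)  cyc=32
S→(0,3)  cyc=37
S→(0,2)  cyc=42

path = [(2,7), (1,7), (0,7), (0,6), (0,5), (0,4), (0,3), (0,2)]
arrival = 42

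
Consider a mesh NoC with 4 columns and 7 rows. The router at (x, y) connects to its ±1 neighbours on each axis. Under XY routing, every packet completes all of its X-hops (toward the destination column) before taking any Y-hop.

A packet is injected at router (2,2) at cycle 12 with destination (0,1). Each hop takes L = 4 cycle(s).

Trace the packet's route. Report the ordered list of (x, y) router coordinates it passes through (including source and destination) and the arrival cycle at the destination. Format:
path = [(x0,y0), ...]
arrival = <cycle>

path = [(2,2), (1,2), (0,2), (0,1)]
arrival = 24

  0. router=(2,2) cycle=12 (inject)
  1. router=(1,2) cycle=16 dir=W
  2. router=(0,2) cycle=20 dir=W
  3. router=(0,1) cycle=24 dir=S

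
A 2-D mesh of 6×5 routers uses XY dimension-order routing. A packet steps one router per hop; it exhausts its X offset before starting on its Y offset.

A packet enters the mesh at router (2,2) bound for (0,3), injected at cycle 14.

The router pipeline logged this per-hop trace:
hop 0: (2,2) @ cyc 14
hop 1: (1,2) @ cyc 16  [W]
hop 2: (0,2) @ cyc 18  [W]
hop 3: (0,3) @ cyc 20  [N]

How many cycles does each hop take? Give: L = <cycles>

L = 2

Δcyc across hop 0→1: 16 − 14 = 2.
That increment is L by definition: L = 2.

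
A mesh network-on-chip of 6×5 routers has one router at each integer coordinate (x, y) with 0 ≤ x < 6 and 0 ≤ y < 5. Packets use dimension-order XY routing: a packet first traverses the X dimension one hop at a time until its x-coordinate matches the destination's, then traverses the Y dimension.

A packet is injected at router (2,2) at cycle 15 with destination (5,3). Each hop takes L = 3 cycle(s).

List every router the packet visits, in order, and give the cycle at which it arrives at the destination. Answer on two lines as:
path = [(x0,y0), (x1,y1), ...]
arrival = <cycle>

  0. router=(2,2) cycle=15 (inject)
  1. router=(3,2) cycle=18 dir=E
  2. router=(4,2) cycle=21 dir=E
  3. router=(5,2) cycle=24 dir=E
  4. router=(5,3) cycle=27 dir=N

path = [(2,2), (3,2), (4,2), (5,2), (5,3)]
arrival = 27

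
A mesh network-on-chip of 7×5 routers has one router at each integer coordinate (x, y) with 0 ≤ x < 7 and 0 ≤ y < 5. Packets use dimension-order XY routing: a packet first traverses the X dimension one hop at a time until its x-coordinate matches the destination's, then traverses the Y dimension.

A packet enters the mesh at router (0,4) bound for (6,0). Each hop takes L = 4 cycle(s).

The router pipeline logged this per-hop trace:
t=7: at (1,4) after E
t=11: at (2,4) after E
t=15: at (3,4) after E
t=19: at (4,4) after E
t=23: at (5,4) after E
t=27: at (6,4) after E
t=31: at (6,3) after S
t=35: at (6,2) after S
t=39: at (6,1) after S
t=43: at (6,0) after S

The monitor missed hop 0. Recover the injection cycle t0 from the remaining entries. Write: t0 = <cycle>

cyc[1] = 7 and cyc[k] = t0 + k·L for every k.
So t0 = 7 − 1·4 = 3.

t0 = 3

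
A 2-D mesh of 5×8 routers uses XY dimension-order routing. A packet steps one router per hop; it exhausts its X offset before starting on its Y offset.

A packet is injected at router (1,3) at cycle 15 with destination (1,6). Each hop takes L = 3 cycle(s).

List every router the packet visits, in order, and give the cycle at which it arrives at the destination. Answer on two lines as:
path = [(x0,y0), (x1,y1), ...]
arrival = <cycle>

path = [(1,3), (1,4), (1,5), (1,6)]
arrival = 24

#0 — 1,3 | c15
#1 — 1,4 | c18 | N
#2 — 1,5 | c21 | N
#3 — 1,6 | c24 | N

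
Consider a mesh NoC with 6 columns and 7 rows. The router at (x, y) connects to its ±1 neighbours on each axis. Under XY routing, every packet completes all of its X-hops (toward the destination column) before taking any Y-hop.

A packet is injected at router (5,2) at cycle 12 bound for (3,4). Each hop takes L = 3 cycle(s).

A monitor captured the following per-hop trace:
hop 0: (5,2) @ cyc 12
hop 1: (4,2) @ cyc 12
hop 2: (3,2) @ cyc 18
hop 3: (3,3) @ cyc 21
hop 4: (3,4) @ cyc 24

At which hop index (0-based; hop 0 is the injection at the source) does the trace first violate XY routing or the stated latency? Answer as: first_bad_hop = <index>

first_bad_hop = 1

[1] (-1,+0) / 0c ⇒ BAD: Δcyc=0≠L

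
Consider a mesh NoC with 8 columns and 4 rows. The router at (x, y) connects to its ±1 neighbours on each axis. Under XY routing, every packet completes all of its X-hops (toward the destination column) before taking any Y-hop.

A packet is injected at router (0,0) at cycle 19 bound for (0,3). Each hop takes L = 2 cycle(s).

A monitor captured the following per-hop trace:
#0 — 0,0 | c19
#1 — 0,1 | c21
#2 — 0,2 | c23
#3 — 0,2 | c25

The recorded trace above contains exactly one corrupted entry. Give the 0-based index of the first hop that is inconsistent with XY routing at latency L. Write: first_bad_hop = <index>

first_bad_hop = 3

  1: Δx=+0 Δy=+1 Δt=2 [ok]
  2: Δx=+0 Δy=+1 Δt=2 [ok]
  3: Δx=+0 Δy=+0 Δt=2 [BAD: non-unit step]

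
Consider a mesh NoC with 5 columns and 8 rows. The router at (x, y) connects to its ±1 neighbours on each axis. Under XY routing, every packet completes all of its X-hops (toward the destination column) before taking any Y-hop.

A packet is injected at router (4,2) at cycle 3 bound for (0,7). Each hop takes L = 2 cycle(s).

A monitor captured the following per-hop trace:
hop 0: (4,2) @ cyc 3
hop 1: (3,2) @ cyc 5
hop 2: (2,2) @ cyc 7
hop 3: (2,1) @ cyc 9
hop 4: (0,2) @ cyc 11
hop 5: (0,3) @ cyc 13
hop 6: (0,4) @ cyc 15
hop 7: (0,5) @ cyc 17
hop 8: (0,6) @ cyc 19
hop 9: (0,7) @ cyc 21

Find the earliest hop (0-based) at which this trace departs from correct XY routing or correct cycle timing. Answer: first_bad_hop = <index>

first_bad_hop = 3

hop 1: step (-1,+0), +2 cyc — ok
hop 2: step (-1,+0), +2 cyc — ok
hop 3: step (+0,-1), +2 cyc — BAD: Y-move but x=2≠0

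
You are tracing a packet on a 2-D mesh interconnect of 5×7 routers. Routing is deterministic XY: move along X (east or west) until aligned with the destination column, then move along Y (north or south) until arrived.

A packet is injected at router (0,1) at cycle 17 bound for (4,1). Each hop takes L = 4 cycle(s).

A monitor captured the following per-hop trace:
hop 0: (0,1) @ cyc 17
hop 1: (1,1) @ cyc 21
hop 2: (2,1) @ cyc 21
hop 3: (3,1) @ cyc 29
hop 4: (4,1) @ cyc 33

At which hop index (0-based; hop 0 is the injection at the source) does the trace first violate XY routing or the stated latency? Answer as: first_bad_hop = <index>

first_bad_hop = 2

[1] (+1,+0) / 4c ⇒ ok
[2] (+1,+0) / 0c ⇒ BAD: Δcyc=0≠L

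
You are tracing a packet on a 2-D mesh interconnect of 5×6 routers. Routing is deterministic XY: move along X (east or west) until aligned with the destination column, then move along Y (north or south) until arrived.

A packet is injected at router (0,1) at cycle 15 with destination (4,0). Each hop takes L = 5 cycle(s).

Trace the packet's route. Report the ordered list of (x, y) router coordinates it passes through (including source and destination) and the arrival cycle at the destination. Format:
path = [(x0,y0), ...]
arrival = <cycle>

[0] x=0 y=1 t=15
[1] x=1 y=1 t=20 →E
[2] x=2 y=1 t=25 →E
[3] x=3 y=1 t=30 →E
[4] x=4 y=1 t=35 →E
[5] x=4 y=0 t=40 →S

path = [(0,1), (1,1), (2,1), (3,1), (4,1), (4,0)]
arrival = 40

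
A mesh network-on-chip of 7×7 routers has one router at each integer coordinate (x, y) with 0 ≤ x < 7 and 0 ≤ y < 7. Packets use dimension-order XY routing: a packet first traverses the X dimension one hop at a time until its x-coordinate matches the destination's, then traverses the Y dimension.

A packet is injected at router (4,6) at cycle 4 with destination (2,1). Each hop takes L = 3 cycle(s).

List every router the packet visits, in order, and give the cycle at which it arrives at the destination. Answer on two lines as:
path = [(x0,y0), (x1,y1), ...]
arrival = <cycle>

[0] x=4 y=6 t=4
[1] x=3 y=6 t=7 →W
[2] x=2 y=6 t=10 →W
[3] x=2 y=5 t=13 →S
[4] x=2 y=4 t=16 →S
[5] x=2 y=3 t=19 →S
[6] x=2 y=2 t=22 →S
[7] x=2 y=1 t=25 →S

path = [(4,6), (3,6), (2,6), (2,5), (2,4), (2,3), (2,2), (2,1)]
arrival = 25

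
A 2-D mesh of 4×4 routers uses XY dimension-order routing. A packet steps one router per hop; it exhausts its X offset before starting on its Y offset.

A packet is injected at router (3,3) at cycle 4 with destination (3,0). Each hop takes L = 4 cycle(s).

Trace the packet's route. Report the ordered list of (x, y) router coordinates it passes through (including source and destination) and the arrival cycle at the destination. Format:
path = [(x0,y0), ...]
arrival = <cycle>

path = [(3,3), (3,2), (3,1), (3,0)]
arrival = 16

t=4: at (3,3)
t=8: at (3,2) after S
t=12: at (3,1) after S
t=16: at (3,0) after S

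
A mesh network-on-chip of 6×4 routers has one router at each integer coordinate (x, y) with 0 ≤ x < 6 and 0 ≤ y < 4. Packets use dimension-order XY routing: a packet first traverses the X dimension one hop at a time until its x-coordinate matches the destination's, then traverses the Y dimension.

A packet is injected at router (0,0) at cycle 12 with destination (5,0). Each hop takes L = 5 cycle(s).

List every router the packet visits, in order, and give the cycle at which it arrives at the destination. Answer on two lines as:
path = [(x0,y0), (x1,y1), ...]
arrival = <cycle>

path = [(0,0), (1,0), (2,0), (3,0), (4,0), (5,0)]
arrival = 37

src (0,0)  cyc=12
E→(1,0)  cyc=17
E→(2,0)  cyc=22
E→(3,0)  cyc=27
E→(4,0)  cyc=32
E→(5,0)  cyc=37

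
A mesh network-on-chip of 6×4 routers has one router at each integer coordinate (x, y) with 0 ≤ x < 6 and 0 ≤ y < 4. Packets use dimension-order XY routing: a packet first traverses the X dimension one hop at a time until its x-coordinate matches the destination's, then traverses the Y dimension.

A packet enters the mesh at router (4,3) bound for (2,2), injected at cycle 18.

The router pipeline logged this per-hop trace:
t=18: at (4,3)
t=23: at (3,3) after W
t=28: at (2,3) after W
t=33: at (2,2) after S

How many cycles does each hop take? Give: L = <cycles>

Between hops 0 and 1 the cycle counter advances 23 − 18 = 5.
One hop costs L cycles, so L = 5.

L = 5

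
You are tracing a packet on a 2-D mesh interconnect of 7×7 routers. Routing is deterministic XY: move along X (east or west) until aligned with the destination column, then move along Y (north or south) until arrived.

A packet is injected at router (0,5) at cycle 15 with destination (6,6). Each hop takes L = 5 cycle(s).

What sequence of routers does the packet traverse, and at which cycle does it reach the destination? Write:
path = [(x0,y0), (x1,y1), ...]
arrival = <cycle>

  0. router=(0,5) cycle=15 (inject)
  1. router=(1,5) cycle=20 dir=E
  2. router=(2,5) cycle=25 dir=E
  3. router=(3,5) cycle=30 dir=E
  4. router=(4,5) cycle=35 dir=E
  5. router=(5,5) cycle=40 dir=E
  6. router=(6,5) cycle=45 dir=E
  7. router=(6,6) cycle=50 dir=N

path = [(0,5), (1,5), (2,5), (3,5), (4,5), (5,5), (6,5), (6,6)]
arrival = 50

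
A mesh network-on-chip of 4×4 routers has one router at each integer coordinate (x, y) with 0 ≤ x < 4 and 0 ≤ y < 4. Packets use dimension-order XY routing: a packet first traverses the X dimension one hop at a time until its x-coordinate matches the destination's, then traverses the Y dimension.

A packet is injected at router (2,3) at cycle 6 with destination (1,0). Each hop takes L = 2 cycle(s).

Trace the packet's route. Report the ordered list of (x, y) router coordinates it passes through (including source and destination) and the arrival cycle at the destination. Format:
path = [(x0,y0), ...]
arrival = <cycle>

path = [(2,3), (1,3), (1,2), (1,1), (1,0)]
arrival = 14

hop 0: (2,3) @ cyc 6
hop 1: (1,3) @ cyc 8  [W]
hop 2: (1,2) @ cyc 10  [S]
hop 3: (1,1) @ cyc 12  [S]
hop 4: (1,0) @ cyc 14  [S]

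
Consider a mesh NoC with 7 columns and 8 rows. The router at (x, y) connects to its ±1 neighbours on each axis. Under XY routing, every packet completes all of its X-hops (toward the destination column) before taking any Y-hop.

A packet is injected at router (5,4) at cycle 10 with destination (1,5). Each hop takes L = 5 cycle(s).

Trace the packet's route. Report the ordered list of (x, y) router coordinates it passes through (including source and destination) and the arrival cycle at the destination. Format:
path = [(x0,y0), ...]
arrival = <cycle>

path = [(5,4), (4,4), (3,4), (2,4), (1,4), (1,5)]
arrival = 35

#0 — 5,4 | c10
#1 — 4,4 | c15 | W
#2 — 3,4 | c20 | W
#3 — 2,4 | c25 | W
#4 — 1,4 | c30 | W
#5 — 1,5 | c35 | N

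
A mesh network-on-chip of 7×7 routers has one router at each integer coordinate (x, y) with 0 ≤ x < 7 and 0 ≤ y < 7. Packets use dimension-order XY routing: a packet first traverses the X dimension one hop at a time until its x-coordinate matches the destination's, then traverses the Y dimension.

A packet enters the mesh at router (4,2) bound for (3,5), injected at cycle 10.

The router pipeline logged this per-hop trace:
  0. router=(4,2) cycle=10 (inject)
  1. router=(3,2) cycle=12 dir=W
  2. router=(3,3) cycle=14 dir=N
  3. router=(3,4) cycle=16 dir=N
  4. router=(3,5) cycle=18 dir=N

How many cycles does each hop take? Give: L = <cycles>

L = 2

cyc[1] − cyc[0] = 12 − 10 = 2.
Each hop adds L, hence L = 2.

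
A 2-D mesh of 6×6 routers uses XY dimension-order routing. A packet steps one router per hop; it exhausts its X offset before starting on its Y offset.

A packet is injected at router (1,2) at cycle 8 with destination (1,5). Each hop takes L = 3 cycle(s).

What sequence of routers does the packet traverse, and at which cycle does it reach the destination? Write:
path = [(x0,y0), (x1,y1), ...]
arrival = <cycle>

  0. router=(1,2) cycle=8 (inject)
  1. router=(1,3) cycle=11 dir=N
  2. router=(1,4) cycle=14 dir=N
  3. router=(1,5) cycle=17 dir=N

path = [(1,2), (1,3), (1,4), (1,5)]
arrival = 17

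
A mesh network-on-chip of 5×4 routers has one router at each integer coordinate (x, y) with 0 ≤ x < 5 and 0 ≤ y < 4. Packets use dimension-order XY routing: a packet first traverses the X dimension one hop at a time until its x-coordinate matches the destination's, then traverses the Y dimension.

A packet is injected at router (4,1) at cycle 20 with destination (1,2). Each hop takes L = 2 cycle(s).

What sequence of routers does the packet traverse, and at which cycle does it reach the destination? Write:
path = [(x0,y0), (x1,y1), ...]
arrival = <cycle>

path = [(4,1), (3,1), (2,1), (1,1), (1,2)]
arrival = 28

[0] x=4 y=1 t=20
[1] x=3 y=1 t=22 →W
[2] x=2 y=1 t=24 →W
[3] x=1 y=1 t=26 →W
[4] x=1 y=2 t=28 →N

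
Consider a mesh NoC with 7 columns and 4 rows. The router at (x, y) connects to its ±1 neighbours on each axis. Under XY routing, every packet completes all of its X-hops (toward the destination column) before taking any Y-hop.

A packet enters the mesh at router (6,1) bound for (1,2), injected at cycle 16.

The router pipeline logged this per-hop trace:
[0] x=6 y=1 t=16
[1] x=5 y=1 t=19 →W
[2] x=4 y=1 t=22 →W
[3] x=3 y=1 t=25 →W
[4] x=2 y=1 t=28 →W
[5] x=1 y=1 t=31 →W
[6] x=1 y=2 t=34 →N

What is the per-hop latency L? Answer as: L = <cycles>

Δcyc across hop 0→1: 19 − 16 = 3.
One hop costs L cycles, so L = 3.

L = 3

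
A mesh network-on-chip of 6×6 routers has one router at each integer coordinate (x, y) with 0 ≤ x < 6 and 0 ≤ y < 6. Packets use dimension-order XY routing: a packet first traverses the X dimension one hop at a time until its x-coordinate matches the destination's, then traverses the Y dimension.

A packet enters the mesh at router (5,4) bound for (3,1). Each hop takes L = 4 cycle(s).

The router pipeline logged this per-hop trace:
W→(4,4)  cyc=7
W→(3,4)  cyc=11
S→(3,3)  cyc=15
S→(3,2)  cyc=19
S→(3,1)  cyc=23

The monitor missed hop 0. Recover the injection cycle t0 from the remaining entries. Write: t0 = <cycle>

t0 = 3

Hop 1 reached at cycle 7; hop k is at t0 + k·L.
Therefore t0 = 7 − L = 3.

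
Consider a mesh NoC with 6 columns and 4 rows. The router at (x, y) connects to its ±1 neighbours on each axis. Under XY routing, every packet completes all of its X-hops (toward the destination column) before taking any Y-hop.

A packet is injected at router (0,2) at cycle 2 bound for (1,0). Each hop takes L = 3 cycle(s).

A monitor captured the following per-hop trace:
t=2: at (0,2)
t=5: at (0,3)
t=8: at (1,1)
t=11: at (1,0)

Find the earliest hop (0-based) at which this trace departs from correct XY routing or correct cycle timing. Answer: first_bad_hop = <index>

[1] (+0,+1) / 3c ⇒ BAD: Y-move but x=0≠1

first_bad_hop = 1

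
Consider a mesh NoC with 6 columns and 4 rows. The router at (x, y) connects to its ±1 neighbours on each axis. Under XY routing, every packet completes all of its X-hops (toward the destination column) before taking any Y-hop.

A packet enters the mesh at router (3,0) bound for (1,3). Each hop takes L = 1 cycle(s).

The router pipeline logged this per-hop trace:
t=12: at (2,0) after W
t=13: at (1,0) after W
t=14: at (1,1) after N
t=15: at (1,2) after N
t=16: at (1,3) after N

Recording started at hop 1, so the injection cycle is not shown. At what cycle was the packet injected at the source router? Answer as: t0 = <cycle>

t0 = 11

Hop 1 reached at cycle 12; hop k is at t0 + k·L.
Therefore t0 = 12 − L = 11.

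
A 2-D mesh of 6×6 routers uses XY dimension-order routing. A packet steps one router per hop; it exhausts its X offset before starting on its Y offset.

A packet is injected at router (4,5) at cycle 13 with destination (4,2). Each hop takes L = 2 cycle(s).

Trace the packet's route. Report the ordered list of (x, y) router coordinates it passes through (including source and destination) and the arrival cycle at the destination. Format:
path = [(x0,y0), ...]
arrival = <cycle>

[0] x=4 y=5 t=13
[1] x=4 y=4 t=15 →S
[2] x=4 y=3 t=17 →S
[3] x=4 y=2 t=19 →S

path = [(4,5), (4,4), (4,3), (4,2)]
arrival = 19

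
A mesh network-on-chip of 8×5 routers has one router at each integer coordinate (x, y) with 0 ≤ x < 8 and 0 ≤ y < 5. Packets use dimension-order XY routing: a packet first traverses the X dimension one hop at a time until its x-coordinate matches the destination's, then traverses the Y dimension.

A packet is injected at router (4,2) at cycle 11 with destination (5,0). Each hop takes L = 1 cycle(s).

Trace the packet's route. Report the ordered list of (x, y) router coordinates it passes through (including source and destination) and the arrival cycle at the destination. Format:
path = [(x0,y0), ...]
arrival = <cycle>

src (4,2)  cyc=11
E→(5,2)  cyc=12
S→(5,1)  cyc=13
S→(5,0)  cyc=14

path = [(4,2), (5,2), (5,1), (5,0)]
arrival = 14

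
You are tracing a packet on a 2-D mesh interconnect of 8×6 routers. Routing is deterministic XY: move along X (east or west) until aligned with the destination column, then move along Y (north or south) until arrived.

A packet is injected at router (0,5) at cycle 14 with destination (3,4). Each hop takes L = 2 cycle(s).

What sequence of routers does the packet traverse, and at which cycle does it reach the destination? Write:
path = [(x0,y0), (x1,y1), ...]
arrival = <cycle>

hop 0: (0,5) @ cyc 14
hop 1: (1,5) @ cyc 16  [E]
hop 2: (2,5) @ cyc 18  [E]
hop 3: (3,5) @ cyc 20  [E]
hop 4: (3,4) @ cyc 22  [S]

path = [(0,5), (1,5), (2,5), (3,5), (3,4)]
arrival = 22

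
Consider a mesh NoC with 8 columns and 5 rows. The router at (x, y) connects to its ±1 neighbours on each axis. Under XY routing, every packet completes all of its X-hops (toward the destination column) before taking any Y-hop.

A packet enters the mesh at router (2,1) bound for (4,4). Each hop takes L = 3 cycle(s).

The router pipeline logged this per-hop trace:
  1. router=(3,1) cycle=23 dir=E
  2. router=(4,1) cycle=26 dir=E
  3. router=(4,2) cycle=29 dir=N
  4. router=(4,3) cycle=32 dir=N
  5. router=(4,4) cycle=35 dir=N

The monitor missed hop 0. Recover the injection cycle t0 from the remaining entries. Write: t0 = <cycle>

t0 = 20

cyc[1] = 23 and cyc[k] = t0 + k·L for every k.
So t0 = 23 − 1·3 = 20.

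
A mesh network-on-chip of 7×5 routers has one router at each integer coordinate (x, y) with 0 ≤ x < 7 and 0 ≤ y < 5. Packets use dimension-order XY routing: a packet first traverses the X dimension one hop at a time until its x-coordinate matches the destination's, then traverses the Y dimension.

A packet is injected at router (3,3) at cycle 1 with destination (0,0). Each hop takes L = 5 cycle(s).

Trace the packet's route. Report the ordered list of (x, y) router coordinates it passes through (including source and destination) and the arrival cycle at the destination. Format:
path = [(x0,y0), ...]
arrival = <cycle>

[0] x=3 y=3 t=1
[1] x=2 y=3 t=6 →W
[2] x=1 y=3 t=11 →W
[3] x=0 y=3 t=16 →W
[4] x=0 y=2 t=21 →S
[5] x=0 y=1 t=26 →S
[6] x=0 y=0 t=31 →S

path = [(3,3), (2,3), (1,3), (0,3), (0,2), (0,1), (0,0)]
arrival = 31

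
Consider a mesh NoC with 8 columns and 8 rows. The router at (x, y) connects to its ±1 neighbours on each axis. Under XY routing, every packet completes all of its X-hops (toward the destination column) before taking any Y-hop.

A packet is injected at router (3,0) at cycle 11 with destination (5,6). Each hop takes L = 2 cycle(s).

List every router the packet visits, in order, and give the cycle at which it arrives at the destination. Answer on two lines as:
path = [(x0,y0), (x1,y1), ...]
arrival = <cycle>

path = [(3,0), (4,0), (5,0), (5,1), (5,2), (5,3), (5,4), (5,5), (5,6)]
arrival = 27

t=11: at (3,0)
t=13: at (4,0) after E
t=15: at (5,0) after E
t=17: at (5,1) after N
t=19: at (5,2) after N
t=21: at (5,3) after N
t=23: at (5,4) after N
t=25: at (5,5) after N
t=27: at (5,6) after N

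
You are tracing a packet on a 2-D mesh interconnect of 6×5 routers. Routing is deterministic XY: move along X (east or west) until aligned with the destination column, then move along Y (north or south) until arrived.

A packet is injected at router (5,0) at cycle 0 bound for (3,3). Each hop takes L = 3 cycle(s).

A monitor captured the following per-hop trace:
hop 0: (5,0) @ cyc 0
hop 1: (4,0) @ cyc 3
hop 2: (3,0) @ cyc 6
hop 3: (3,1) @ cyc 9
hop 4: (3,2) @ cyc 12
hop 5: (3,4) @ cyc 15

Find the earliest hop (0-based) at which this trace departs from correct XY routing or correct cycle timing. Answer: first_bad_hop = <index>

check 1→ d=(-1,0) cyc+3: ok
check 2→ d=(-1,0) cyc+3: ok
check 3→ d=(0,1) cyc+3: ok
check 4→ d=(0,1) cyc+3: ok
check 5→ d=(0,2) cyc+3: BAD: non-unit step

first_bad_hop = 5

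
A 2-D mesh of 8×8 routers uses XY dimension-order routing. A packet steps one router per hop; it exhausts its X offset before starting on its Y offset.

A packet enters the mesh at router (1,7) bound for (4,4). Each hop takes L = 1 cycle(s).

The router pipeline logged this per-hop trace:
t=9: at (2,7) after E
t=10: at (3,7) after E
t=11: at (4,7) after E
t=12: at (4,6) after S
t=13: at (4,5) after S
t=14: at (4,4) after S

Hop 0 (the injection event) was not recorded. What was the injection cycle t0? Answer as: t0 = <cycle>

cyc[1] = 9 and cyc[k] = t0 + k·L for every k.
Therefore t0 = 9 − L = 8.

t0 = 8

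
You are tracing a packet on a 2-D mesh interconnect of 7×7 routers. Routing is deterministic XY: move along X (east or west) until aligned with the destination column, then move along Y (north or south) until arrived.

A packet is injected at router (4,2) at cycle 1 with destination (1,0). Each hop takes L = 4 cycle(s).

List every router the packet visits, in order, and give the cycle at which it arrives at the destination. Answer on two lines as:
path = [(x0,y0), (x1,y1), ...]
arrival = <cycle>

#0 — 4,2 | c1
#1 — 3,2 | c5 | W
#2 — 2,2 | c9 | W
#3 — 1,2 | c13 | W
#4 — 1,1 | c17 | S
#5 — 1,0 | c21 | S

path = [(4,2), (3,2), (2,2), (1,2), (1,1), (1,0)]
arrival = 21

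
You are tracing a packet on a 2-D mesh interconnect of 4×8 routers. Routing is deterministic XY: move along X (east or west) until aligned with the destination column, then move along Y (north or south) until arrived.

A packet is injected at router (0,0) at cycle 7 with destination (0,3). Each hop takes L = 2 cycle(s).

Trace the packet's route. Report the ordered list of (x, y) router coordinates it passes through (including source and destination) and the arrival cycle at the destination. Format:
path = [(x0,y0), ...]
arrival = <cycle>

path = [(0,0), (0,1), (0,2), (0,3)]
arrival = 13

src (0,0)  cyc=7
N→(0,1)  cyc=9
N→(0,2)  cyc=11
N→(0,3)  cyc=13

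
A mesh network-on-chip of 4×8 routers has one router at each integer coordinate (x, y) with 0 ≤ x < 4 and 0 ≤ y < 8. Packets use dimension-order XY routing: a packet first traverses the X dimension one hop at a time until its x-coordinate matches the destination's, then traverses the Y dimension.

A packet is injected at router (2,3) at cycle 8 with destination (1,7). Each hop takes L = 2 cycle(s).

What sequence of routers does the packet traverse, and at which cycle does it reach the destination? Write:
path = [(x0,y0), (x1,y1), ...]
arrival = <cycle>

path = [(2,3), (1,3), (1,4), (1,5), (1,6), (1,7)]
arrival = 18

hop 0: (2,3) @ cyc 8
hop 1: (1,3) @ cyc 10  [W]
hop 2: (1,4) @ cyc 12  [N]
hop 3: (1,5) @ cyc 14  [N]
hop 4: (1,6) @ cyc 16  [N]
hop 5: (1,7) @ cyc 18  [N]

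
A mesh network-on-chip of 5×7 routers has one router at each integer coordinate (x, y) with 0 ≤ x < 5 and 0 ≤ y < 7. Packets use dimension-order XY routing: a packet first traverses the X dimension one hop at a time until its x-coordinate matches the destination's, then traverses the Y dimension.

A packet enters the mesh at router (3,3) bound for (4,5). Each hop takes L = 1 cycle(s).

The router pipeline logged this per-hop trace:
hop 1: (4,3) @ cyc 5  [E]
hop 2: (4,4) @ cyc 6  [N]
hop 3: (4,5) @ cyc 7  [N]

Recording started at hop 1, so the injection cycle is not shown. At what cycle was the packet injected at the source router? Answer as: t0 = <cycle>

t0 = 4

Hop 1 reached at cycle 5; hop k is at t0 + k·L.
Therefore t0 = 5 − L = 4.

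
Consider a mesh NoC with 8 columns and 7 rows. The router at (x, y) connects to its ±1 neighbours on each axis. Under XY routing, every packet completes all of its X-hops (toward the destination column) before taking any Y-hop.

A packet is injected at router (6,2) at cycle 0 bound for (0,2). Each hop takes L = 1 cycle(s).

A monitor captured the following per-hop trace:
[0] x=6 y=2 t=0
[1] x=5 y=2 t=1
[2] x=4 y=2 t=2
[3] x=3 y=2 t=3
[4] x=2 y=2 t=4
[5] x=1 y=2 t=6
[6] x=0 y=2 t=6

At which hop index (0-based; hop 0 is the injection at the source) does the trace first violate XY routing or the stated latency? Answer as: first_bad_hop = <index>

first_bad_hop = 5

hop 1: step (-1,+0), +1 cyc — ok
hop 2: step (-1,+0), +1 cyc — ok
hop 3: step (-1,+0), +1 cyc — ok
hop 4: step (-1,+0), +1 cyc — ok
hop 5: step (-1,+0), +2 cyc — BAD: Δcyc=2≠L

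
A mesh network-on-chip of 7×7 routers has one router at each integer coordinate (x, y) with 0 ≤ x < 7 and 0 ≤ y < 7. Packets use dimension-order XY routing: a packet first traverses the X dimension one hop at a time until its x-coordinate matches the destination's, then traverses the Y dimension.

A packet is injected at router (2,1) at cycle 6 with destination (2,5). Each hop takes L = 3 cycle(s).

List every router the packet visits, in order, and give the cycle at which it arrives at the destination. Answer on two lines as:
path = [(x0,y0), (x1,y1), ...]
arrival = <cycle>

path = [(2,1), (2,2), (2,3), (2,4), (2,5)]
arrival = 18

  0. router=(2,1) cycle=6 (inject)
  1. router=(2,2) cycle=9 dir=N
  2. router=(2,3) cycle=12 dir=N
  3. router=(2,4) cycle=15 dir=N
  4. router=(2,5) cycle=18 dir=N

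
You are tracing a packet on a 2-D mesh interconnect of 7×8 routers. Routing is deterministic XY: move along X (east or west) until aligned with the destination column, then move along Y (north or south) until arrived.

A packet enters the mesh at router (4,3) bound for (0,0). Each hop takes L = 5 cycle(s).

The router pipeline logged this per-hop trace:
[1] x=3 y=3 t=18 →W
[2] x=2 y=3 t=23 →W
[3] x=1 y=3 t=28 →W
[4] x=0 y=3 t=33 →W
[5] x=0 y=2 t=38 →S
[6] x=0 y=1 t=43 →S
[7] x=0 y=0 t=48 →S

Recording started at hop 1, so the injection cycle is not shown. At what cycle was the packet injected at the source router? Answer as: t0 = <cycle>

The first recorded entry is hop 1 at cycle 18.
So t0 = 18 − 1·5 = 13.

t0 = 13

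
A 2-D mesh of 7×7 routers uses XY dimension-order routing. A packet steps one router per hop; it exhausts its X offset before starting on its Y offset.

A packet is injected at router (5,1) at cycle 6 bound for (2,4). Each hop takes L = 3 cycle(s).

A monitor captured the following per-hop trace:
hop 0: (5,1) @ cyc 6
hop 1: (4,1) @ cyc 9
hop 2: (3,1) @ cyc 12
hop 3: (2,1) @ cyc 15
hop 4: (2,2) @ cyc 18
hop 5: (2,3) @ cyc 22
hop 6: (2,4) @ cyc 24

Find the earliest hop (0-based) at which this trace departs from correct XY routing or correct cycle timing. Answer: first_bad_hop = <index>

  1: Δx=-1 Δy=+0 Δt=3 [ok]
  2: Δx=-1 Δy=+0 Δt=3 [ok]
  3: Δx=-1 Δy=+0 Δt=3 [ok]
  4: Δx=+0 Δy=+1 Δt=3 [ok]
  5: Δx=+0 Δy=+1 Δt=4 [BAD: Δcyc=4≠L]

first_bad_hop = 5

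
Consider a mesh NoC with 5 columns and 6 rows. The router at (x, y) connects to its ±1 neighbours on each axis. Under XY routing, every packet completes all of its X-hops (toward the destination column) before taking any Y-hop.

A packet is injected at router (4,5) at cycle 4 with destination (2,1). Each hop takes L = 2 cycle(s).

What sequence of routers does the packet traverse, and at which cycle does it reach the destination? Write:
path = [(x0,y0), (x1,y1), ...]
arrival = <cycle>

t=4: at (4,5)
t=6: at (3,5) after W
t=8: at (2,5) after W
t=10: at (2,4) after S
t=12: at (2,3) after S
t=14: at (2,2) after S
t=16: at (2,1) after S

path = [(4,5), (3,5), (2,5), (2,4), (2,3), (2,2), (2,1)]
arrival = 16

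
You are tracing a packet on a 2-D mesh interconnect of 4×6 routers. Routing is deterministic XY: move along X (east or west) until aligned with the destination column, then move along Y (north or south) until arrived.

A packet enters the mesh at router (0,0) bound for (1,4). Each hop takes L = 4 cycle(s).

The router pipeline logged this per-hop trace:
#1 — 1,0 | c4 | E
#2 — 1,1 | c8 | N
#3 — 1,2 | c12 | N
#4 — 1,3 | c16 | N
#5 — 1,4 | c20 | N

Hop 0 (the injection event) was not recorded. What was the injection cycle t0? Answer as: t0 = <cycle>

t0 = 0

The first recorded entry is hop 1 at cycle 4.
So t0 = 4 − 1·4 = 0.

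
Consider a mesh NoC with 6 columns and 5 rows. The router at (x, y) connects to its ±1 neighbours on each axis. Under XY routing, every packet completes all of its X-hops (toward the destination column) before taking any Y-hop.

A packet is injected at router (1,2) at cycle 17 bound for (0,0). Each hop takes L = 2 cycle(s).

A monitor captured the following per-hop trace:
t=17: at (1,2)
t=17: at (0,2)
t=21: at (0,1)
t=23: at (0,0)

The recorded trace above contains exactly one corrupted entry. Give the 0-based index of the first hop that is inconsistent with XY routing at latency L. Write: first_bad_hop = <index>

[1] (-1,+0) / 0c ⇒ BAD: Δcyc=0≠L

first_bad_hop = 1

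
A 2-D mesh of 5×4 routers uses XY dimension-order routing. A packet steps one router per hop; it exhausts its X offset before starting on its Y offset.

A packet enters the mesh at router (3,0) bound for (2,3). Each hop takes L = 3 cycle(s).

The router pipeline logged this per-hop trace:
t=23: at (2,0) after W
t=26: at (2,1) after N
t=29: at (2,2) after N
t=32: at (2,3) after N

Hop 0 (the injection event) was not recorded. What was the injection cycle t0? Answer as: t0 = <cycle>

t0 = 20

Hop 1 reached at cycle 23; hop k is at t0 + k·L.
Subtract one hop: t0 = 23 − 3 = 20.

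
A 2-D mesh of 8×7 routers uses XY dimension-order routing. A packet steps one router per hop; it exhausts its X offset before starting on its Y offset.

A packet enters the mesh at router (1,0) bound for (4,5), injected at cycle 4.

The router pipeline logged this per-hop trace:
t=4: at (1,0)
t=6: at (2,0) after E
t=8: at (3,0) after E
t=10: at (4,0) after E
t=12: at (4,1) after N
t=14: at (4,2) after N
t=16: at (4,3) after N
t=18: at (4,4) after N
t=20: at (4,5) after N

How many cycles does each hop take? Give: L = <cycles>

L = 2

Δcyc across hop 0→1: 6 − 4 = 2.
Per-hop latency L = Δcyc = 2.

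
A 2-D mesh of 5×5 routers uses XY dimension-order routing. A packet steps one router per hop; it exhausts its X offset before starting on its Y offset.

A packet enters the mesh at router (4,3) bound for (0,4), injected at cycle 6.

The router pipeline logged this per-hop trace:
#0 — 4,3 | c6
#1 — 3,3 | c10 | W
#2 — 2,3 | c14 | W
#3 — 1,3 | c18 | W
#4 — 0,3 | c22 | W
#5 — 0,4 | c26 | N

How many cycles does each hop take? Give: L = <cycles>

cyc[1] − cyc[0] = 10 − 6 = 4.
One hop costs L cycles, so L = 4.

L = 4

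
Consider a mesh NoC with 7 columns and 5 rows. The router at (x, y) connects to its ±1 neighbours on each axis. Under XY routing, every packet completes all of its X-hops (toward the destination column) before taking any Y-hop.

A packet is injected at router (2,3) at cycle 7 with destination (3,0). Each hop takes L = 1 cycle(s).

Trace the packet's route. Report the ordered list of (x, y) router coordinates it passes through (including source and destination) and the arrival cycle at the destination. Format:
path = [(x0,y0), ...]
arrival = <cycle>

path = [(2,3), (3,3), (3,2), (3,1), (3,0)]
arrival = 11

t=7: at (2,3)
t=8: at (3,3) after E
t=9: at (3,2) after S
t=10: at (3,1) after S
t=11: at (3,0) after S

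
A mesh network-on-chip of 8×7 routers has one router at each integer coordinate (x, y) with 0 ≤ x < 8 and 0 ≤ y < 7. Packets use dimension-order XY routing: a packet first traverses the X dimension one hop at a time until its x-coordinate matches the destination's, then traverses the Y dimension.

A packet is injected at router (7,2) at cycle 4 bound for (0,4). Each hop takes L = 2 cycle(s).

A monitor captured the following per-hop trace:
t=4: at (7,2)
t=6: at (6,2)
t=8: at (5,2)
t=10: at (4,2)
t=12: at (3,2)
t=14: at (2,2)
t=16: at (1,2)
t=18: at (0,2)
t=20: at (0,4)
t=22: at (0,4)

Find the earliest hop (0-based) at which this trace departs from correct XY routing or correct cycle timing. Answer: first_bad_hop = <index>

[1] (-1,+0) / 2c ⇒ ok
[2] (-1,+0) / 2c ⇒ ok
[3] (-1,+0) / 2c ⇒ ok
[4] (-1,+0) / 2c ⇒ ok
[5] (-1,+0) / 2c ⇒ ok
[6] (-1,+0) / 2c ⇒ ok
[7] (-1,+0) / 2c ⇒ ok
[8] (+0,+2) / 2c ⇒ BAD: non-unit step

first_bad_hop = 8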